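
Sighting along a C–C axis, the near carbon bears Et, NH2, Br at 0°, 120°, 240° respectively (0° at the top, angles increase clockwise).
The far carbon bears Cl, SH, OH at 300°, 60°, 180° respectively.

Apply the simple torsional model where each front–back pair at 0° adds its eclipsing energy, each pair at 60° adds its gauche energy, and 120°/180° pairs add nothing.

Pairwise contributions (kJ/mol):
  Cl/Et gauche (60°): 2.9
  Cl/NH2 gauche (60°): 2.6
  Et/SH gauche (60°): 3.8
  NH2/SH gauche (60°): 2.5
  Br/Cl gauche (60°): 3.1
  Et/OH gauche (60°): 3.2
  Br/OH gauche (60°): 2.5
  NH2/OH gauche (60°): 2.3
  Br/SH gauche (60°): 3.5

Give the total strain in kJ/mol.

17.1 kJ/mol

This conformer (staggered): Et–Cl gauche, Et–SH gauche, NH2–SH gauche, NH2–OH gauche, Br–Cl gauche, Br–OH gauche; 2.9 + 3.8 + 2.5 + 2.3 + 3.1 + 2.5 = 17.1 kJ/mol.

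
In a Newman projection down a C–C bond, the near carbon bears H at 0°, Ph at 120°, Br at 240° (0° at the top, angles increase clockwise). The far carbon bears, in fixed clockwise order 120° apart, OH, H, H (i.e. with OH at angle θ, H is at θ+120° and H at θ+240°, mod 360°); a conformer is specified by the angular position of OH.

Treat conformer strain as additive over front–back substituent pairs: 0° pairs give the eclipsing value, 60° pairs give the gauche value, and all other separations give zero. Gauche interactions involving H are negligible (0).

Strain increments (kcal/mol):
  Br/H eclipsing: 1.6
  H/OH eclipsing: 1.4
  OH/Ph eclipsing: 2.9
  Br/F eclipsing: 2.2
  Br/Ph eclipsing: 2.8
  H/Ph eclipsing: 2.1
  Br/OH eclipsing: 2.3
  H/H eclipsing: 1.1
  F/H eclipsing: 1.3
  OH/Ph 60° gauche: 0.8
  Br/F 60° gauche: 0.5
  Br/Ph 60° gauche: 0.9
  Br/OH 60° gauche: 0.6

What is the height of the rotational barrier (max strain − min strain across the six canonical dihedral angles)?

OH at 0° (eclipsed): H(0°)/OH(0°) eclipsed 1.4; Ph(120°)/H(120°) eclipsed 2.1; Br(240°)/H(240°) eclipsed 1.6 → 5.1 kcal/mol.
OH at 60° (staggered): Ph(120°)/OH(60°) gauche 0.8 → 0.8 kcal/mol.
OH at 120° (eclipsed): H(0°)/H(0°) eclipsed 1.1; Ph(120°)/OH(120°) eclipsed 2.9; Br(240°)/H(240°) eclipsed 1.6 → 5.6 kcal/mol.
OH at 180° (staggered): Ph(120°)/OH(180°) gauche 0.8; Br(240°)/OH(180°) gauche 0.6 → 1.4 kcal/mol.
OH at 240° (eclipsed): H(0°)/H(0°) eclipsed 1.1; Ph(120°)/H(120°) eclipsed 2.1; Br(240°)/OH(240°) eclipsed 2.3 → 5.5 kcal/mol.
OH at 300° (staggered): Br(240°)/OH(300°) gauche 0.6 → 0.6 kcal/mol.
Max at 120° (5.6 kcal/mol), min at 300° (0.6 kcal/mol); barrier = 5.0 kcal/mol.

5.0 kcal/mol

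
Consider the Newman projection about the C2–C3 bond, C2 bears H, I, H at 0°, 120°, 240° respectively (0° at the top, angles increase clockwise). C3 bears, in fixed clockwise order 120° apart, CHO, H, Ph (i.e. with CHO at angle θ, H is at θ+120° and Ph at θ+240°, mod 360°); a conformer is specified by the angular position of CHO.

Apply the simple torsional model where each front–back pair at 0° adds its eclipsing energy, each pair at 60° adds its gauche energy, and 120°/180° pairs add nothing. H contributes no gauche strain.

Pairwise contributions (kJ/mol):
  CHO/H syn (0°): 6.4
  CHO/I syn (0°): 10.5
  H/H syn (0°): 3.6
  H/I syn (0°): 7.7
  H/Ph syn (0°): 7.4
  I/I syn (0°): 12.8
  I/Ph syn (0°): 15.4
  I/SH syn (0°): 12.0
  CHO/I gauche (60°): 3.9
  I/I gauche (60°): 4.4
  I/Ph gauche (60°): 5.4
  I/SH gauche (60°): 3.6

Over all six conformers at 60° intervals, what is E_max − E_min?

CHO at 0° is eclipsed. H at 0° is eclipsed with CHO at 0° (6.4); I at 120° is eclipsed with H at 120° (7.7); H at 240° is eclipsed with Ph at 240° (7.4). Total 21.5 kJ/mol.
CHO at 60° is staggered. I at 120° is gauche with CHO at 60° (3.9). Total 3.9 kJ/mol.
CHO at 120° is eclipsed. H at 0° is eclipsed with Ph at 0° (7.4); I at 120° is eclipsed with CHO at 120° (10.5); H at 240° is eclipsed with H at 240° (3.6). Total 21.5 kJ/mol.
CHO at 180° is staggered. I at 120° is gauche with CHO at 180° (3.9); I at 120° is gauche with Ph at 60° (5.4). Total 9.3 kJ/mol.
CHO at 240° is eclipsed. H at 0° is eclipsed with H at 0° (3.6); I at 120° is eclipsed with Ph at 120° (15.4); H at 240° is eclipsed with CHO at 240° (6.4). Total 25.4 kJ/mol.
CHO at 300° is staggered. I at 120° is gauche with Ph at 180° (5.4). Total 5.4 kJ/mol.
Max at 240° (25.4 kJ/mol), min at 60° (3.9 kJ/mol); barrier = 21.5 kJ/mol.

21.5 kJ/mol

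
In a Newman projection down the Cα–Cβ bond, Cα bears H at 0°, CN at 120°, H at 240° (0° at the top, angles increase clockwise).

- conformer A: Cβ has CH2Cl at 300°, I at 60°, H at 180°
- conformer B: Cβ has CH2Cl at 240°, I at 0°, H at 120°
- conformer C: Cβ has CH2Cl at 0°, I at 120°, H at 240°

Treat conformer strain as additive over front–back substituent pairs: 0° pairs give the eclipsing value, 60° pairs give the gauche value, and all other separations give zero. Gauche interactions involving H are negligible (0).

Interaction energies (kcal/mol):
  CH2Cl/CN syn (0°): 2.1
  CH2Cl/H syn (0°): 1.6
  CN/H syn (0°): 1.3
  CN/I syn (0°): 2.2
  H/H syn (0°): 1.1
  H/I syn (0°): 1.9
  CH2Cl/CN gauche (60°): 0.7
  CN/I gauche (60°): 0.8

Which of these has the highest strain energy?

C

A (staggered): CN–I gauche; 0.8 = 0.8 kcal/mol.
B (eclipsed): H–I eclipsed, CN–H eclipsed, H–CH2Cl eclipsed; 1.9 + 1.3 + 1.6 = 4.8 kcal/mol.
C (eclipsed): H–CH2Cl eclipsed, CN–I eclipsed, H–H eclipsed; 1.6 + 2.2 + 1.1 = 4.9 kcal/mol.
C has the highest total (4.9 kcal/mol).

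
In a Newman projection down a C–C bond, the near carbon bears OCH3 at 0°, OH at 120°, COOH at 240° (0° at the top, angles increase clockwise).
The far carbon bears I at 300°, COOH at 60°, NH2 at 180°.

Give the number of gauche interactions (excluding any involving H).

6

Non-H gauche pairs: OCH3(0°)/I(300°); OCH3(0°)/COOH(60°); OH(120°)/COOH(60°); OH(120°)/NH2(180°); COOH(240°)/I(300°); COOH(240°)/NH2(180°) — 6 interactions.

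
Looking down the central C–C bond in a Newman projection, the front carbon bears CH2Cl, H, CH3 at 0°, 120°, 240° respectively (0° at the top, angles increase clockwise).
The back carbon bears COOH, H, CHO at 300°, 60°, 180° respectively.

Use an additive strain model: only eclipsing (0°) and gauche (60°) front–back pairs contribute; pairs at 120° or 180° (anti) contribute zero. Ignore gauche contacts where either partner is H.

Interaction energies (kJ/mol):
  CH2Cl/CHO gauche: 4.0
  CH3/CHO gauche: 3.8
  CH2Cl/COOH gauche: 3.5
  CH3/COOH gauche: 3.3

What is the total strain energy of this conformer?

10.6 kJ/mol

This conformer is staggered. CH2Cl at 0° is gauche with COOH at 300° (3.5); CH3 at 240° is gauche with COOH at 300° (3.3); CH3 at 240° is gauche with CHO at 180° (3.8). Total 10.6 kJ/mol.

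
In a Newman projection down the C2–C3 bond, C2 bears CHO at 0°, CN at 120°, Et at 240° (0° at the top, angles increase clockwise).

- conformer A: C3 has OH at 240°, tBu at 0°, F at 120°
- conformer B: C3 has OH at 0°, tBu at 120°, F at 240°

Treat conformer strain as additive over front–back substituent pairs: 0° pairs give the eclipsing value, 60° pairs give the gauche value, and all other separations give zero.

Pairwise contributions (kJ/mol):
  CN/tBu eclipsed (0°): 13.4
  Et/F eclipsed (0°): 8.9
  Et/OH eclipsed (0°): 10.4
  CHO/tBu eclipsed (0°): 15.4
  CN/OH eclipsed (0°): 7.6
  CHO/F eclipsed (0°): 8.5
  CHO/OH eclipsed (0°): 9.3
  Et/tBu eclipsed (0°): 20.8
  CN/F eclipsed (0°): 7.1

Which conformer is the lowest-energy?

B

A (eclipsed): CHO–tBu eclipsed, CN–F eclipsed, Et–OH eclipsed; 15.4 + 7.1 + 10.4 = 32.9 kJ/mol.
B (eclipsed): CHO–OH eclipsed, CN–tBu eclipsed, Et–F eclipsed; 9.3 + 13.4 + 8.9 = 31.6 kJ/mol.
B has the lowest total (31.6 kJ/mol).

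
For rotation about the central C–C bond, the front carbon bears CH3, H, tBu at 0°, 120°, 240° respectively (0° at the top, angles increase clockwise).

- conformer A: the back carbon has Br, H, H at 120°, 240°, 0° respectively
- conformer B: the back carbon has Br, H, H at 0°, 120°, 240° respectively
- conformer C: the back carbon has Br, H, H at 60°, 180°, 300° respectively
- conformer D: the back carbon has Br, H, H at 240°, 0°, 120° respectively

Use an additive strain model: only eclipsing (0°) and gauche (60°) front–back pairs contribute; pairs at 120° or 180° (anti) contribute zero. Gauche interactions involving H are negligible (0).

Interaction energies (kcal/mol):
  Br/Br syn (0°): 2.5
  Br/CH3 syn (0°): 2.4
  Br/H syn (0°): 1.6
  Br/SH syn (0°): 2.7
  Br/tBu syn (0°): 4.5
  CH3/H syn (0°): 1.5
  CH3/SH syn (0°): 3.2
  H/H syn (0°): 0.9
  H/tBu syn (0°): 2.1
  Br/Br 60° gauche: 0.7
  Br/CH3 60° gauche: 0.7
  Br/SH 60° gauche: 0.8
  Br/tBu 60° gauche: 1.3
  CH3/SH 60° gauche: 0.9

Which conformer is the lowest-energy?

A (eclipsed): CH3(0°)/H(0°) eclipsed 1.5; H(120°)/Br(120°) eclipsed 1.6; tBu(240°)/H(240°) eclipsed 2.1 → 5.2 kcal/mol.
B (eclipsed): CH3(0°)/Br(0°) eclipsed 2.4; H(120°)/H(120°) eclipsed 0.9; tBu(240°)/H(240°) eclipsed 2.1 → 5.4 kcal/mol.
C (staggered): CH3(0°)/Br(60°) gauche 0.7 → 0.7 kcal/mol.
D (eclipsed): CH3(0°)/H(0°) eclipsed 1.5; H(120°)/H(120°) eclipsed 0.9; tBu(240°)/Br(240°) eclipsed 4.5 → 6.9 kcal/mol.
C has the lowest total (0.7 kcal/mol).

C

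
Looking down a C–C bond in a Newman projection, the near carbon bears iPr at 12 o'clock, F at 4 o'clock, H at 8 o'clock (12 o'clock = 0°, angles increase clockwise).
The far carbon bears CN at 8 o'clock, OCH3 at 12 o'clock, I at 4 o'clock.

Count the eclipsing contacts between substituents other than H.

Non-H eclipsing pairs: iPr(0°)/OCH3(0°); F(120°)/I(120°) — 2 interactions.

2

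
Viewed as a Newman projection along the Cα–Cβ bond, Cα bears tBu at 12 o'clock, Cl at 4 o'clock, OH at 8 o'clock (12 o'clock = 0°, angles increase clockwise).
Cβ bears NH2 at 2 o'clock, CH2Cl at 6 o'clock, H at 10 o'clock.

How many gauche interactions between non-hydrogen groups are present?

Non-H gauche pairs: tBu(0°)/NH2(60°); Cl(120°)/NH2(60°); Cl(120°)/CH2Cl(180°); OH(240°)/CH2Cl(180°) — 4 interactions.

4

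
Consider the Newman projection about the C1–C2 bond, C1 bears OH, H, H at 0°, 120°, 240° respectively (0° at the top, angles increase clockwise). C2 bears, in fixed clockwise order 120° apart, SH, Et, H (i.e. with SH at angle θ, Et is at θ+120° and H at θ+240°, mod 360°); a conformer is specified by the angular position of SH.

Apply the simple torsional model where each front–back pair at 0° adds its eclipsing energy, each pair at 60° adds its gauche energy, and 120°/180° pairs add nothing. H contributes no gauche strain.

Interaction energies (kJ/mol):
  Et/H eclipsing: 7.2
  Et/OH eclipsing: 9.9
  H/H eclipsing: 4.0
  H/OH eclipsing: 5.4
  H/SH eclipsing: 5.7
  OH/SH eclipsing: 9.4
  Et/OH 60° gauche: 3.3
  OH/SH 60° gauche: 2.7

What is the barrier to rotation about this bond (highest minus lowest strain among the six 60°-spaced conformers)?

17.9 kJ/mol

SH at 0° is eclipsed. OH at 0° is eclipsed with SH at 0° (9.4); H at 120° is eclipsed with Et at 120° (7.2); H at 240° is eclipsed with H at 240° (4.0). Total 20.6 kJ/mol.
SH at 60° is staggered. OH at 0° is gauche with SH at 60° (2.7). Total 2.7 kJ/mol.
SH at 120° is eclipsed. OH at 0° is eclipsed with H at 0° (5.4); H at 120° is eclipsed with SH at 120° (5.7); H at 240° is eclipsed with Et at 240° (7.2). Total 18.3 kJ/mol.
SH at 180° is staggered. OH at 0° is gauche with Et at 300° (3.3). Total 3.3 kJ/mol.
SH at 240° is eclipsed. OH at 0° is eclipsed with Et at 0° (9.9); H at 120° is eclipsed with H at 120° (4.0); H at 240° is eclipsed with SH at 240° (5.7). Total 19.6 kJ/mol.
SH at 300° is staggered. OH at 0° is gauche with SH at 300° (2.7); OH at 0° is gauche with Et at 60° (3.3). Total 6.0 kJ/mol.
Max at 0° (20.6 kJ/mol), min at 60° (2.7 kJ/mol); barrier = 17.9 kJ/mol.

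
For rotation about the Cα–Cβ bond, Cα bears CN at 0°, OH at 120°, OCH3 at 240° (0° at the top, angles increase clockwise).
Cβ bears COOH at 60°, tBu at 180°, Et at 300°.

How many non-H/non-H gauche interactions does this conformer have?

6

Non-H gauche pairs: CN(0°)/COOH(60°); CN(0°)/Et(300°); OH(120°)/COOH(60°); OH(120°)/tBu(180°); OCH3(240°)/tBu(180°); OCH3(240°)/Et(300°) — 6 interactions.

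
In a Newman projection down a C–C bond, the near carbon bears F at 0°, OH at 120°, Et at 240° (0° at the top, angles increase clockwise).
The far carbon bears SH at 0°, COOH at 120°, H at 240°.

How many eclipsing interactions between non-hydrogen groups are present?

2

Non-H eclipsing pairs: F(0°)/SH(0°); OH(120°)/COOH(120°) — 2 interactions.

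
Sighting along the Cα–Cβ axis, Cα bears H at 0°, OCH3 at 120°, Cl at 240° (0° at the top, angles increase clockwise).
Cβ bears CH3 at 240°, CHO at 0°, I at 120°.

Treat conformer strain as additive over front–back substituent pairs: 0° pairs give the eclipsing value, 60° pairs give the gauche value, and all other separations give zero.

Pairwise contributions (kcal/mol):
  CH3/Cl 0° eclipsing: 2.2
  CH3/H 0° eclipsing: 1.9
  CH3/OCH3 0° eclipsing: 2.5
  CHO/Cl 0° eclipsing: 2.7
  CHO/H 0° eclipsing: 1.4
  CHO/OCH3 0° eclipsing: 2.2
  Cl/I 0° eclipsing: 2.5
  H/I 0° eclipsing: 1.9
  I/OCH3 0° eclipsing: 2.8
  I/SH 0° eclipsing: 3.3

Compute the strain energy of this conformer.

This conformer (eclipsed): H(0°)/CHO(0°) eclipsed 1.4; OCH3(120°)/I(120°) eclipsed 2.8; Cl(240°)/CH3(240°) eclipsed 2.2 → 6.4 kcal/mol.

6.4 kcal/mol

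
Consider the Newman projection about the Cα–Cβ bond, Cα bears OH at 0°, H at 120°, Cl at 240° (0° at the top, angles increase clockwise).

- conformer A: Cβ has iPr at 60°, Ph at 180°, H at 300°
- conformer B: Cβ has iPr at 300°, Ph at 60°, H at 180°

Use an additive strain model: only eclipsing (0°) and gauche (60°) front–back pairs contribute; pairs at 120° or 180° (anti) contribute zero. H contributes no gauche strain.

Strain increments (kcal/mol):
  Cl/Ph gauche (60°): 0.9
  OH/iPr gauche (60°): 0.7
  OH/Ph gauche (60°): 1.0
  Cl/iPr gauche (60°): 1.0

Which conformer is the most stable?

A (staggered): OH–iPr gauche, Cl–Ph gauche; 0.7 + 0.9 = 1.6 kcal/mol.
B (staggered): OH–iPr gauche, OH–Ph gauche, Cl–iPr gauche; 0.7 + 1.0 + 1.0 = 2.7 kcal/mol.
A has the lowest total (1.6 kcal/mol).

A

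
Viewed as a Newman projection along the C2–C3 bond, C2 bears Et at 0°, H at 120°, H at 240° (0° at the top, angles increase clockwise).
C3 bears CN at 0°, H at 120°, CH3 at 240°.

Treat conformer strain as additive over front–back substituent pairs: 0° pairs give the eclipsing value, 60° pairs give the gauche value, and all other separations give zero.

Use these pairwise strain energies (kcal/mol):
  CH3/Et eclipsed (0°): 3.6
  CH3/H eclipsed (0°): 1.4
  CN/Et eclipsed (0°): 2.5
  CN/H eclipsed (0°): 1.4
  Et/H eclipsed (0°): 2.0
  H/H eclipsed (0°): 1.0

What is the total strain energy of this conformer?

4.9 kcal/mol

This conformer is eclipsed. Et at 0° is eclipsed with CN at 0° (2.5); H at 120° is eclipsed with H at 120° (1.0); H at 240° is eclipsed with CH3 at 240° (1.4). Total 4.9 kcal/mol.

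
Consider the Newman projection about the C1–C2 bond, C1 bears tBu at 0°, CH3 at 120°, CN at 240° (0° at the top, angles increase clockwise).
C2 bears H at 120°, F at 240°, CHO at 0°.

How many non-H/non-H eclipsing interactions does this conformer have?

2

Non-H eclipsing pairs: tBu(0°)/CHO(0°); CN(240°)/F(240°) — 2 interactions.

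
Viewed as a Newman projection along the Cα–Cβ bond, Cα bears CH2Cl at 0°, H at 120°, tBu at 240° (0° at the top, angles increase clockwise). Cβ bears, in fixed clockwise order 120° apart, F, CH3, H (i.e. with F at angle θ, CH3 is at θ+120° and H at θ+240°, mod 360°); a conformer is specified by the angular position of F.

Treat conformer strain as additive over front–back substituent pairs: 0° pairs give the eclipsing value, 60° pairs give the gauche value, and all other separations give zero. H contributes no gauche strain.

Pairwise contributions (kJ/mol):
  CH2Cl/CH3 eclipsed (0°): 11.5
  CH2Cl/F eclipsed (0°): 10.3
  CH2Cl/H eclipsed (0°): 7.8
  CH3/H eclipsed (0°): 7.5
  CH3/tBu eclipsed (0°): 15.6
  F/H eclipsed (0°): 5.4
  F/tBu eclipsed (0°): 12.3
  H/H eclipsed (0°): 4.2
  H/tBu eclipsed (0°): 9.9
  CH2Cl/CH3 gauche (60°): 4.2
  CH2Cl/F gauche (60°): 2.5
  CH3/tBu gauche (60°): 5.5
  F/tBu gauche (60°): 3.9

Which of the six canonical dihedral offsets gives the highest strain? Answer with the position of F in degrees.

F at 0° (eclipsed): CH2Cl(0°)/F(0°) eclipsed 10.3; H(120°)/CH3(120°) eclipsed 7.5; tBu(240°)/H(240°) eclipsed 9.9 → 27.7 kJ/mol.
F at 60° (staggered): CH2Cl(0°)/F(60°) gauche 2.5; tBu(240°)/CH3(180°) gauche 5.5 → 8.0 kJ/mol.
F at 120° (eclipsed): CH2Cl(0°)/H(0°) eclipsed 7.8; H(120°)/F(120°) eclipsed 5.4; tBu(240°)/CH3(240°) eclipsed 15.6 → 28.8 kJ/mol.
F at 180° (staggered): CH2Cl(0°)/CH3(300°) gauche 4.2; tBu(240°)/F(180°) gauche 3.9; tBu(240°)/CH3(300°) gauche 5.5 → 13.6 kJ/mol.
F at 240° (eclipsed): CH2Cl(0°)/CH3(0°) eclipsed 11.5; H(120°)/H(120°) eclipsed 4.2; tBu(240°)/F(240°) eclipsed 12.3 → 28.0 kJ/mol.
F at 300° (staggered): CH2Cl(0°)/F(300°) gauche 2.5; CH2Cl(0°)/CH3(60°) gauche 4.2; tBu(240°)/F(300°) gauche 3.9 → 10.6 kJ/mol.
The maximum (28.8 kJ/mol) occurs with F at 120°.

120°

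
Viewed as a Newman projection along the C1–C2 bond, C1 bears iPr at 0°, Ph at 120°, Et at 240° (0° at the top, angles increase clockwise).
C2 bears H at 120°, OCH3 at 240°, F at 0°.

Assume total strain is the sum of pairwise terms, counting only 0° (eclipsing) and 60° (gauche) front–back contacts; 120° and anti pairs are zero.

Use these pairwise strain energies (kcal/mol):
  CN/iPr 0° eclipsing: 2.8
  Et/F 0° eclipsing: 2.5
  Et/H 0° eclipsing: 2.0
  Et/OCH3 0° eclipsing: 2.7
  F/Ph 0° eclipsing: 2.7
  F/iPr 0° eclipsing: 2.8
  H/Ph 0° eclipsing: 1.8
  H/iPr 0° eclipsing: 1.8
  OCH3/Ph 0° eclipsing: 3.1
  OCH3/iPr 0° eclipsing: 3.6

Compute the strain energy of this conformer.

This conformer is eclipsed. iPr at 0° is eclipsed with F at 0° (2.8); Ph at 120° is eclipsed with H at 120° (1.8); Et at 240° is eclipsed with OCH3 at 240° (2.7). Total 7.3 kcal/mol.

7.3 kcal/mol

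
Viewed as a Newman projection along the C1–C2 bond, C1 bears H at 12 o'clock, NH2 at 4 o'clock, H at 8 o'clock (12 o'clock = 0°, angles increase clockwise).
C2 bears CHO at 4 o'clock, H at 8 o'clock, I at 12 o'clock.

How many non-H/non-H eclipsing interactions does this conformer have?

1

Non-H eclipsing pairs: NH2(120°)/CHO(120°) — 1 interaction.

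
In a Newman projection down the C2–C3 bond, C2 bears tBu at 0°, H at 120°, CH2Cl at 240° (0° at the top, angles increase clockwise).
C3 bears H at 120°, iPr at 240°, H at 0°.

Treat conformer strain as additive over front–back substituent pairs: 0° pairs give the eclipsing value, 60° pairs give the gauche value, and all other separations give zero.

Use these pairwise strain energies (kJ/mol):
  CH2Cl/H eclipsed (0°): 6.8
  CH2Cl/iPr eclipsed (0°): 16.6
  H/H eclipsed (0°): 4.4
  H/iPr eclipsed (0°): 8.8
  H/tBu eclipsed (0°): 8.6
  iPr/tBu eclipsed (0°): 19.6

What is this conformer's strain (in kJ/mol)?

This conformer (eclipsed): tBu–H eclipsed, H–H eclipsed, CH2Cl–iPr eclipsed; 8.6 + 4.4 + 16.6 = 29.6 kJ/mol.

29.6 kJ/mol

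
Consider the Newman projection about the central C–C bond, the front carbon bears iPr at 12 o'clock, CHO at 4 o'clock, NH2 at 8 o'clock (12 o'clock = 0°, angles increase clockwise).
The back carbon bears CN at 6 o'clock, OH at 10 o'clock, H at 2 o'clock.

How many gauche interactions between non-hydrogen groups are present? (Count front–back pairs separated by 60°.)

4

Non-H gauche pairs: iPr(0°)/OH(300°); CHO(120°)/CN(180°); NH2(240°)/CN(180°); NH2(240°)/OH(300°) — 4 interactions.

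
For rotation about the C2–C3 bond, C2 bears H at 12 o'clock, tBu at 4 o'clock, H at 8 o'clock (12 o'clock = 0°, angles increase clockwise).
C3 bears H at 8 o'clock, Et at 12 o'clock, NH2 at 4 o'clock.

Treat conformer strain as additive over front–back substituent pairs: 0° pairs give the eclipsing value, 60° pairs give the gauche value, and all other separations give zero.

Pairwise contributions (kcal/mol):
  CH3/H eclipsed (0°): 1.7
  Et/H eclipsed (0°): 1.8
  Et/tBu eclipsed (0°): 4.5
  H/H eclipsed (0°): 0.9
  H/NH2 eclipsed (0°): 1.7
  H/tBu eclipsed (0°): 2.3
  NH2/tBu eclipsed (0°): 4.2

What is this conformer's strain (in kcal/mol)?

6.9 kcal/mol

This conformer (eclipsed): H–Et eclipsed, tBu–NH2 eclipsed, H–H eclipsed; 1.8 + 4.2 + 0.9 = 6.9 kcal/mol.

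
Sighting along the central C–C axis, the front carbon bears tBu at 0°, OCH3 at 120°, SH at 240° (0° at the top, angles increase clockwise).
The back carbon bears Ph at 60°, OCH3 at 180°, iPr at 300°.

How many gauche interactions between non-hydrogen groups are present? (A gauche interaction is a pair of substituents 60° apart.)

Non-H gauche pairs: tBu(0°)/Ph(60°); tBu(0°)/iPr(300°); OCH3(120°)/Ph(60°); OCH3(120°)/OCH3(180°); SH(240°)/OCH3(180°); SH(240°)/iPr(300°) — 6 interactions.

6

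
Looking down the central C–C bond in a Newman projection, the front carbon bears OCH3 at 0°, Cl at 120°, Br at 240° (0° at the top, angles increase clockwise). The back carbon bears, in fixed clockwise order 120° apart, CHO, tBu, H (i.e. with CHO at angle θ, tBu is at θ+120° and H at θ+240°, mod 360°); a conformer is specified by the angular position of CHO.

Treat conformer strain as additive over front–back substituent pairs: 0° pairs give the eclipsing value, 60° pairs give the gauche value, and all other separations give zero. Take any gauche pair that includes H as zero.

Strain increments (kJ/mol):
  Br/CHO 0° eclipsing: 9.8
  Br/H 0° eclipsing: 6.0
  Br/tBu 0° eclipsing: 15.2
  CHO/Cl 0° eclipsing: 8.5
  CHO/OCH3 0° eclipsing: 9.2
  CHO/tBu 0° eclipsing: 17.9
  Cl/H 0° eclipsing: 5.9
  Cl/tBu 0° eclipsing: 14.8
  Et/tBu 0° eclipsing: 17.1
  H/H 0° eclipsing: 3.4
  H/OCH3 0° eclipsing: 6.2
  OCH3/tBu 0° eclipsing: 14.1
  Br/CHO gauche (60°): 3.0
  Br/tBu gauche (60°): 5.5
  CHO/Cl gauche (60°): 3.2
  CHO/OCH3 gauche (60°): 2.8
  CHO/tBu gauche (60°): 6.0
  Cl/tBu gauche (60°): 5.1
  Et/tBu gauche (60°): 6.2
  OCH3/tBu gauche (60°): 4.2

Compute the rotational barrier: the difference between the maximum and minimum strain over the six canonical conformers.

CHO at 0° (eclipsed): OCH3–CHO eclipsed, Cl–tBu eclipsed, Br–H eclipsed; 9.2 + 14.8 + 6.0 = 30.0 kJ/mol.
CHO at 60° (staggered): OCH3–CHO gauche, Cl–CHO gauche, Cl–tBu gauche, Br–tBu gauche; 2.8 + 3.2 + 5.1 + 5.5 = 16.6 kJ/mol.
CHO at 120° (eclipsed): OCH3–H eclipsed, Cl–CHO eclipsed, Br–tBu eclipsed; 6.2 + 8.5 + 15.2 = 29.9 kJ/mol.
CHO at 180° (staggered): OCH3–tBu gauche, Cl–CHO gauche, Br–CHO gauche, Br–tBu gauche; 4.2 + 3.2 + 3.0 + 5.5 = 15.9 kJ/mol.
CHO at 240° (eclipsed): OCH3–tBu eclipsed, Cl–H eclipsed, Br–CHO eclipsed; 14.1 + 5.9 + 9.8 = 29.8 kJ/mol.
CHO at 300° (staggered): OCH3–CHO gauche, OCH3–tBu gauche, Cl–tBu gauche, Br–CHO gauche; 2.8 + 4.2 + 5.1 + 3.0 = 15.1 kJ/mol.
Max at 0° (30.0 kJ/mol), min at 300° (15.1 kJ/mol); barrier = 14.9 kJ/mol.

14.9 kJ/mol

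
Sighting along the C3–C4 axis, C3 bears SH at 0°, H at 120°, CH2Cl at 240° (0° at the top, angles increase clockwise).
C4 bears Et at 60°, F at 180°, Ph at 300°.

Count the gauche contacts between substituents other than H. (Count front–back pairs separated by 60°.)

Non-H gauche pairs: SH(0°)/Et(60°); SH(0°)/Ph(300°); CH2Cl(240°)/F(180°); CH2Cl(240°)/Ph(300°) — 4 interactions.

4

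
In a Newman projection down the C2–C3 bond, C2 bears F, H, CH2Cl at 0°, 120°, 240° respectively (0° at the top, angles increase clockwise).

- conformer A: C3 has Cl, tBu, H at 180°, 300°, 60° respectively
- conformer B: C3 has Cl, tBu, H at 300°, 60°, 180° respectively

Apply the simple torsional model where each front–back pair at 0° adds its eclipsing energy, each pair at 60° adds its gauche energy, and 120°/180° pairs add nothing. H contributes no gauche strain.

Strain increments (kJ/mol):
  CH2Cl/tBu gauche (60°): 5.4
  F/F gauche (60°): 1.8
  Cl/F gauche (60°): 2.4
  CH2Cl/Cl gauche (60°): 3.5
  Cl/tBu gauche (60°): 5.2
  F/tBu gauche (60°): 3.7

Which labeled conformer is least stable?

A (staggered): F–tBu gauche, CH2Cl–Cl gauche, CH2Cl–tBu gauche; 3.7 + 3.5 + 5.4 = 12.6 kJ/mol.
B (staggered): F–Cl gauche, F–tBu gauche, CH2Cl–Cl gauche; 2.4 + 3.7 + 3.5 = 9.6 kJ/mol.
A has the highest total (12.6 kJ/mol).

A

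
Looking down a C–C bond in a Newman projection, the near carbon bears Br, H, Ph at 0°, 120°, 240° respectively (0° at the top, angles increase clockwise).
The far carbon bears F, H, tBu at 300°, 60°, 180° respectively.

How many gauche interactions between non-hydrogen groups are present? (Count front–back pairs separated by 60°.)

3

Non-H gauche pairs: Br(0°)/F(300°); Ph(240°)/F(300°); Ph(240°)/tBu(180°) — 3 interactions.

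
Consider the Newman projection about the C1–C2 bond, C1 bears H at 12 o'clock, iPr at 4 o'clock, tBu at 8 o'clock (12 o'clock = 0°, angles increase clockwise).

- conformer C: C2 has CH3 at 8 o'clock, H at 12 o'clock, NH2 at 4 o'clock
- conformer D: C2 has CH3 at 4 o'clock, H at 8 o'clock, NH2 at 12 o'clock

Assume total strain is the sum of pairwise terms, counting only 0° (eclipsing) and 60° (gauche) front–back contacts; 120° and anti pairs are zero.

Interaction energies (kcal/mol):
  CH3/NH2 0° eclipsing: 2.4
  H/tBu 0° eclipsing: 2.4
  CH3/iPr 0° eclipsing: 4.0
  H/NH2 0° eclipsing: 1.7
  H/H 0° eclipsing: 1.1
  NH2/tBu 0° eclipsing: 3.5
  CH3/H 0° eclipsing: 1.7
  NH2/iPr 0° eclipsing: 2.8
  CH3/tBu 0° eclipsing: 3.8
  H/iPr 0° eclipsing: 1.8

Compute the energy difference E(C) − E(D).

-0.4 kcal/mol

C is eclipsed. H at 0° is eclipsed with H at 0° (1.1); iPr at 120° is eclipsed with NH2 at 120° (2.8); tBu at 240° is eclipsed with CH3 at 240° (3.8). Total 7.7 kcal/mol.
D is eclipsed. H at 0° is eclipsed with NH2 at 0° (1.7); iPr at 120° is eclipsed with CH3 at 120° (4.0); tBu at 240° is eclipsed with H at 240° (2.4). Total 8.1 kcal/mol.
E(C) − E(D) = 7.7 − 8.1 = -0.4 kcal/mol.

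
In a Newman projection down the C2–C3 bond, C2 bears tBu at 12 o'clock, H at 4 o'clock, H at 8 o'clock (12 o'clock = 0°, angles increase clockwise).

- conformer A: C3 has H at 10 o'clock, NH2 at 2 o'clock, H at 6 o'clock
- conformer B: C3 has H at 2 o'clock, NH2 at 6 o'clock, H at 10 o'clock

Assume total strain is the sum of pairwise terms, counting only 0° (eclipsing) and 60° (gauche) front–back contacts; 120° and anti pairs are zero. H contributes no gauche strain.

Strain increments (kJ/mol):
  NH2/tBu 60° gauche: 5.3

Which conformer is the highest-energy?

A

A is staggered. tBu at 0° is gauche with NH2 at 60° (5.3). Total 5.3 kJ/mol.
B (staggered): no non-H gauche contacts → 0.0 kJ/mol.
A has the highest total (5.3 kJ/mol).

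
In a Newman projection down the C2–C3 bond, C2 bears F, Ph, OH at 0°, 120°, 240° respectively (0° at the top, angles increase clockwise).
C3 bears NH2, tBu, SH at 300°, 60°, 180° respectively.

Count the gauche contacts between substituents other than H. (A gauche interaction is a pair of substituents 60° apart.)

6

Non-H gauche pairs: F(0°)/NH2(300°); F(0°)/tBu(60°); Ph(120°)/tBu(60°); Ph(120°)/SH(180°); OH(240°)/NH2(300°); OH(240°)/SH(180°) — 6 interactions.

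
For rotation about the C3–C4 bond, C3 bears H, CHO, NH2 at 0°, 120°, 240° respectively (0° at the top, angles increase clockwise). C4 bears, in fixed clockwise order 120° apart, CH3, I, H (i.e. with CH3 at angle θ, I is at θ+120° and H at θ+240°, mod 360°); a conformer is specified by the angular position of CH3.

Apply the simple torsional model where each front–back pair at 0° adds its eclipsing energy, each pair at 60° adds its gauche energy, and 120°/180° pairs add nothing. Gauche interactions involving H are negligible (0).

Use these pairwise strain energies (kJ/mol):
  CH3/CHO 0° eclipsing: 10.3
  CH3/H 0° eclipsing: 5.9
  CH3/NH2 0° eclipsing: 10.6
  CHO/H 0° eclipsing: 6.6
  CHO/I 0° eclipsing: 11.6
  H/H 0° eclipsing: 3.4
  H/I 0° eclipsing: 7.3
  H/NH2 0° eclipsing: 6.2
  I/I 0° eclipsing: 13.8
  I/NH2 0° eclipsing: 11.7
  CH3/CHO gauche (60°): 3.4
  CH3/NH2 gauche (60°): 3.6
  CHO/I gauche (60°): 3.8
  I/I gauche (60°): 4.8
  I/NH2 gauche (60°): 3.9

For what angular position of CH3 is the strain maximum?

CH3 at 0° (eclipsed): H(0°)/CH3(0°) eclipsed 5.9; CHO(120°)/I(120°) eclipsed 11.6; NH2(240°)/H(240°) eclipsed 6.2 → 23.7 kJ/mol.
CH3 at 60° (staggered): CHO(120°)/CH3(60°) gauche 3.4; CHO(120°)/I(180°) gauche 3.8; NH2(240°)/I(180°) gauche 3.9 → 11.1 kJ/mol.
CH3 at 120° (eclipsed): H(0°)/H(0°) eclipsed 3.4; CHO(120°)/CH3(120°) eclipsed 10.3; NH2(240°)/I(240°) eclipsed 11.7 → 25.4 kJ/mol.
CH3 at 180° (staggered): CHO(120°)/CH3(180°) gauche 3.4; NH2(240°)/CH3(180°) gauche 3.6; NH2(240°)/I(300°) gauche 3.9 → 10.9 kJ/mol.
CH3 at 240° (eclipsed): H(0°)/I(0°) eclipsed 7.3; CHO(120°)/H(120°) eclipsed 6.6; NH2(240°)/CH3(240°) eclipsed 10.6 → 24.5 kJ/mol.
CH3 at 300° (staggered): CHO(120°)/I(60°) gauche 3.8; NH2(240°)/CH3(300°) gauche 3.6 → 7.4 kJ/mol.
The maximum (25.4 kJ/mol) occurs with CH3 at 120°.

120°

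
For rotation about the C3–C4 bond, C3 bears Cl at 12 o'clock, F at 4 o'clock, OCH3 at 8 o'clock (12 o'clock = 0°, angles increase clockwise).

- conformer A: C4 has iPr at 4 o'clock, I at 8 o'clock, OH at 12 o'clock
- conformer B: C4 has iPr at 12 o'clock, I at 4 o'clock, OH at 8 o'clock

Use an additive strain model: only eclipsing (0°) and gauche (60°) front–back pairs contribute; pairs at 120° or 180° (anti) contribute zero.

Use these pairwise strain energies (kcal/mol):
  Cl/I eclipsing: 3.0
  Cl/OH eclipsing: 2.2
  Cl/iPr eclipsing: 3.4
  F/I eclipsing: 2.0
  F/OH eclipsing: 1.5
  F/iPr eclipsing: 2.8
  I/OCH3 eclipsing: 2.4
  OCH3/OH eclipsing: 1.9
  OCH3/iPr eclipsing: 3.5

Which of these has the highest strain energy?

A

A (eclipsed): Cl–OH eclipsed, F–iPr eclipsed, OCH3–I eclipsed; 2.2 + 2.8 + 2.4 = 7.4 kcal/mol.
B (eclipsed): Cl–iPr eclipsed, F–I eclipsed, OCH3–OH eclipsed; 3.4 + 2.0 + 1.9 = 7.3 kcal/mol.
A has the highest total (7.4 kcal/mol).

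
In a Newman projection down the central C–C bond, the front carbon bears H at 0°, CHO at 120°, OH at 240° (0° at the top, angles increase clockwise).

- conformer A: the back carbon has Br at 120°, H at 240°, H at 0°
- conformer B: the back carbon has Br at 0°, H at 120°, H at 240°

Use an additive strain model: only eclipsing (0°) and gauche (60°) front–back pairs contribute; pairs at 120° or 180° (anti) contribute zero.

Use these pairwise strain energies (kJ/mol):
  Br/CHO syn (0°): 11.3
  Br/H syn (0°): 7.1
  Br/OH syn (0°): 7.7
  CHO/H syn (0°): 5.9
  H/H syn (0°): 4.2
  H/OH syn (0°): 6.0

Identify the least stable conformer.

A (eclipsed): H(0°)/H(0°) eclipsed 4.2; CHO(120°)/Br(120°) eclipsed 11.3; OH(240°)/H(240°) eclipsed 6.0 → 21.5 kJ/mol.
B (eclipsed): H(0°)/Br(0°) eclipsed 7.1; CHO(120°)/H(120°) eclipsed 5.9; OH(240°)/H(240°) eclipsed 6.0 → 19.0 kJ/mol.
A has the highest total (21.5 kJ/mol).

A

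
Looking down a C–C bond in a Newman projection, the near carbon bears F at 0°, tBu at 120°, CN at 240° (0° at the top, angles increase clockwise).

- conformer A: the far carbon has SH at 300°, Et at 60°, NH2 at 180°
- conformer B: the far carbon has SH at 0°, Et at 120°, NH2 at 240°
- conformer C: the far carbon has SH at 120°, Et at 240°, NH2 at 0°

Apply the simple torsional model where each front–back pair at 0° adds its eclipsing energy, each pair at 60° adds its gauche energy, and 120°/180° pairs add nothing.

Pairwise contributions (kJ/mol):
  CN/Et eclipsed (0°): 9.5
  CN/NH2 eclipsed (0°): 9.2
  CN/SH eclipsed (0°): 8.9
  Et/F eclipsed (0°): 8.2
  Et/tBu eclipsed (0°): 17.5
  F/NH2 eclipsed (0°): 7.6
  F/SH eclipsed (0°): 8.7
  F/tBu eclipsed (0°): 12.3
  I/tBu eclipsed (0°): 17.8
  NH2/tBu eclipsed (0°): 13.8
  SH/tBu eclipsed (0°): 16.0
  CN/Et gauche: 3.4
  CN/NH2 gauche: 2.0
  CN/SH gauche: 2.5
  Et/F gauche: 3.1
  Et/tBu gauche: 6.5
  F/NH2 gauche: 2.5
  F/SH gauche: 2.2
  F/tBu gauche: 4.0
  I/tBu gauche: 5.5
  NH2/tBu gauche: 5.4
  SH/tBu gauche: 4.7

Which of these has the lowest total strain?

A

A (staggered): F–SH gauche, F–Et gauche, tBu–Et gauche, tBu–NH2 gauche, CN–SH gauche, CN–NH2 gauche; 2.2 + 3.1 + 6.5 + 5.4 + 2.5 + 2.0 = 21.7 kJ/mol.
B (eclipsed): F–SH eclipsed, tBu–Et eclipsed, CN–NH2 eclipsed; 8.7 + 17.5 + 9.2 = 35.4 kJ/mol.
C (eclipsed): F–NH2 eclipsed, tBu–SH eclipsed, CN–Et eclipsed; 7.6 + 16.0 + 9.5 = 33.1 kJ/mol.
A has the lowest total (21.7 kJ/mol).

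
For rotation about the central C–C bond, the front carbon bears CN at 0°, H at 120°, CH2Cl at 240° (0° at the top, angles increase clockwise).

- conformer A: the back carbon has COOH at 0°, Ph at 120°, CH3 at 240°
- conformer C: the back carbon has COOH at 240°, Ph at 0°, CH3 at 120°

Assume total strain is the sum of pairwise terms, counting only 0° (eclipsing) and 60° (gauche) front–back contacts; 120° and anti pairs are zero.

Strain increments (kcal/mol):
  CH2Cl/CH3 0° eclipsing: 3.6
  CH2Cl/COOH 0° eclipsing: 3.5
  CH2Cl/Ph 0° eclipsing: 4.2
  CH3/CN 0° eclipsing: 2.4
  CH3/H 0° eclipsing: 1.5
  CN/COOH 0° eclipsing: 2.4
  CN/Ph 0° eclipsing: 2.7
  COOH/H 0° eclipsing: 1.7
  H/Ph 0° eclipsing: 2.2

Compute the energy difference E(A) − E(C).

+0.5 kcal/mol

A (eclipsed): CN(0°)/COOH(0°) eclipsed 2.4; H(120°)/Ph(120°) eclipsed 2.2; CH2Cl(240°)/CH3(240°) eclipsed 3.6 → 8.2 kcal/mol.
C (eclipsed): CN(0°)/Ph(0°) eclipsed 2.7; H(120°)/CH3(120°) eclipsed 1.5; CH2Cl(240°)/COOH(240°) eclipsed 3.5 → 7.7 kcal/mol.
E(A) − E(C) = 8.2 − 7.7 = +0.5 kcal/mol.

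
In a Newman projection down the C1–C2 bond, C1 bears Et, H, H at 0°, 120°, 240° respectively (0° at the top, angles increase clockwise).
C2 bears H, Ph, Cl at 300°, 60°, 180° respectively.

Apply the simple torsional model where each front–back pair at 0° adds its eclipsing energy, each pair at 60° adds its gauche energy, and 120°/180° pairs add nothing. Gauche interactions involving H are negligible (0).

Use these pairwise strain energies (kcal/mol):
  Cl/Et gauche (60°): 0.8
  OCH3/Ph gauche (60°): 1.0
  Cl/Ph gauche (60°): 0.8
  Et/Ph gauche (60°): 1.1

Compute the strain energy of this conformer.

This conformer (staggered): Et–Ph gauche; 1.1 = 1.1 kcal/mol.

1.1 kcal/mol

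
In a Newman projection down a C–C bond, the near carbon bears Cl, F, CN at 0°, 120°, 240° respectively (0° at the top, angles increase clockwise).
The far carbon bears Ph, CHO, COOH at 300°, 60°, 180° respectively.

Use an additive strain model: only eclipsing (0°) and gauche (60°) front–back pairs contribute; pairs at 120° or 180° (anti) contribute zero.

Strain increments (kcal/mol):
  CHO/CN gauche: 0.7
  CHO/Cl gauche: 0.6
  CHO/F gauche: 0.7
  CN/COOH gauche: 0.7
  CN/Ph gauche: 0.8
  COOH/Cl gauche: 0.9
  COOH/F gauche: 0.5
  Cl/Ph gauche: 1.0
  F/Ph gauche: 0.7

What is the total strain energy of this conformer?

This conformer (staggered): Cl(0°)/Ph(300°) gauche 1.0; Cl(0°)/CHO(60°) gauche 0.6; F(120°)/CHO(60°) gauche 0.7; F(120°)/COOH(180°) gauche 0.5; CN(240°)/Ph(300°) gauche 0.8; CN(240°)/COOH(180°) gauche 0.7 → 4.3 kcal/mol.

4.3 kcal/mol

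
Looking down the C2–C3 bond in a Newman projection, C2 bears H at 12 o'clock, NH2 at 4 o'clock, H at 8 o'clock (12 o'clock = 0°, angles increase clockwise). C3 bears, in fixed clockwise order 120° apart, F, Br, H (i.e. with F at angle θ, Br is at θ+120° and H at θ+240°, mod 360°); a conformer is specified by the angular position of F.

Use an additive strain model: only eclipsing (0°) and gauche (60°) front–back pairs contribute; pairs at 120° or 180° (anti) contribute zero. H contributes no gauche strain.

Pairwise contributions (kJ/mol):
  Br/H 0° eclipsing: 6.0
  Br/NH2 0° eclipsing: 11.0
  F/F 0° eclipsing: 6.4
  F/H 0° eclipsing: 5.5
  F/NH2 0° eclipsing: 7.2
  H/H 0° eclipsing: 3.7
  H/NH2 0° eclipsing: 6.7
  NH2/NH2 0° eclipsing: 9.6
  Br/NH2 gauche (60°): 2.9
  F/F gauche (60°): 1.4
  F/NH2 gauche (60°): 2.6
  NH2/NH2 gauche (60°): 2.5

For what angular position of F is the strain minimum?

F at 0° (eclipsed): H–F eclipsed, NH2–Br eclipsed, H–H eclipsed; 5.5 + 11.0 + 3.7 = 20.2 kJ/mol.
F at 60° (staggered): NH2–F gauche, NH2–Br gauche; 2.6 + 2.9 = 5.5 kJ/mol.
F at 120° (eclipsed): H–H eclipsed, NH2–F eclipsed, H–Br eclipsed; 3.7 + 7.2 + 6.0 = 16.9 kJ/mol.
F at 180° (staggered): NH2–F gauche; 2.6 = 2.6 kJ/mol.
F at 240° (eclipsed): H–Br eclipsed, NH2–H eclipsed, H–F eclipsed; 6.0 + 6.7 + 5.5 = 18.2 kJ/mol.
F at 300° (staggered): NH2–Br gauche; 2.9 = 2.9 kJ/mol.
The minimum (2.6 kJ/mol) occurs with F at 180°.

180°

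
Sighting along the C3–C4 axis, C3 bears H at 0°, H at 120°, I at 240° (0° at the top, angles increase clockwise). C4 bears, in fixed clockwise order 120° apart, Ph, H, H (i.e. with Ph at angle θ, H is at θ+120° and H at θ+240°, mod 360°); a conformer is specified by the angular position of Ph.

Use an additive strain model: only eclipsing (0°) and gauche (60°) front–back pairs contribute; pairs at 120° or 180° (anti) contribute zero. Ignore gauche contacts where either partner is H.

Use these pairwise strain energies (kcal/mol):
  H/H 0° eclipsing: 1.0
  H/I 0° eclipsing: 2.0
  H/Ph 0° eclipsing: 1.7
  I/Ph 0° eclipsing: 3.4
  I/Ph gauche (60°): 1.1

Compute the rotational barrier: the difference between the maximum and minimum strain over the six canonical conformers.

Ph at 0° (eclipsed): H–Ph eclipsed, H–H eclipsed, I–H eclipsed; 1.7 + 1.0 + 2.0 = 4.7 kcal/mol.
Ph at 60° (staggered): no non-H gauche contacts → 0.0 kcal/mol.
Ph at 120° (eclipsed): H–H eclipsed, H–Ph eclipsed, I–H eclipsed; 1.0 + 1.7 + 2.0 = 4.7 kcal/mol.
Ph at 180° (staggered): I–Ph gauche; 1.1 = 1.1 kcal/mol.
Ph at 240° (eclipsed): H–H eclipsed, H–H eclipsed, I–Ph eclipsed; 1.0 + 1.0 + 3.4 = 5.4 kcal/mol.
Ph at 300° (staggered): I–Ph gauche; 1.1 = 1.1 kcal/mol.
Max at 240° (5.4 kcal/mol), min at 60° (0.0 kcal/mol); barrier = 5.4 kcal/mol.

5.4 kcal/mol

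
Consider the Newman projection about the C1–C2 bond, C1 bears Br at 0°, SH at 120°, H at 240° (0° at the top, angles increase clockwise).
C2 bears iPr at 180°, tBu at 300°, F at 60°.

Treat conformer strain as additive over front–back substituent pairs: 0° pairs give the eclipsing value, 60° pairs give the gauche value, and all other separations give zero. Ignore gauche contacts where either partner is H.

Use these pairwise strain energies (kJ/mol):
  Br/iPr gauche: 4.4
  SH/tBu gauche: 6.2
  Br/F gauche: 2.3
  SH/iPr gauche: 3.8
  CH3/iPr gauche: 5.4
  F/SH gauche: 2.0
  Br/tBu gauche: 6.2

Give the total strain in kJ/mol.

14.3 kJ/mol

This conformer (staggered): Br(0°)/tBu(300°) gauche 6.2; Br(0°)/F(60°) gauche 2.3; SH(120°)/iPr(180°) gauche 3.8; SH(120°)/F(60°) gauche 2.0 → 14.3 kJ/mol.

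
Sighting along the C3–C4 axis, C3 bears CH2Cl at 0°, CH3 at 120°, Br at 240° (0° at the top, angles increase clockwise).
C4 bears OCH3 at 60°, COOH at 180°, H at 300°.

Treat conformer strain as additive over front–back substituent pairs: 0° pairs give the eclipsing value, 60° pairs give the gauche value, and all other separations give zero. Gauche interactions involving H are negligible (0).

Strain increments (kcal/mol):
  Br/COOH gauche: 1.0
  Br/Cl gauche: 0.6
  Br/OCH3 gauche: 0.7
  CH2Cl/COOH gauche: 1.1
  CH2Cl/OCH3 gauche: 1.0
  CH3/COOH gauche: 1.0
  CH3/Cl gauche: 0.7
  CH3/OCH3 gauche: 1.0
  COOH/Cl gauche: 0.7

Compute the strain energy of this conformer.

This conformer (staggered): CH2Cl(0°)/OCH3(60°) gauche 1.0; CH3(120°)/OCH3(60°) gauche 1.0; CH3(120°)/COOH(180°) gauche 1.0; Br(240°)/COOH(180°) gauche 1.0 → 4.0 kcal/mol.

4.0 kcal/mol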